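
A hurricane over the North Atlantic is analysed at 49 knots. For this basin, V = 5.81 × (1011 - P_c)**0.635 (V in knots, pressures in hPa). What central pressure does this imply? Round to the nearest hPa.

ΔP = (V / 5.81)^(1/0.635) = (49/5.81)^1.575.
49/5.81 = 8.434; 8.434^1.575 ≈ 28.73 hPa.
P_c = 1011 − 28.73 = 982.27 ≈ 982 hPa.

982 hPa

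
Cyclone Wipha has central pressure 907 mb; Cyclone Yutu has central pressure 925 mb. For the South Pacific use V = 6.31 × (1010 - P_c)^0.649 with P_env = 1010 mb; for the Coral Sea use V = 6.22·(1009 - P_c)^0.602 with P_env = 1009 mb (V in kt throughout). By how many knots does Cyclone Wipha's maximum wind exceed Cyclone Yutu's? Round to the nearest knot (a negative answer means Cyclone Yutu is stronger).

38 kt

Cyclone Wipha: ΔP = 103; V ≈ 6.31 × 103^0.649 ≈ 127.75 kt.
Cyclone Yutu: ΔP = 84; V ≈ 6.22 × 84^0.602 ≈ 89.58 kt.
Difference ≈ 127.75 − 89.58 = 38.17 → 38 kt.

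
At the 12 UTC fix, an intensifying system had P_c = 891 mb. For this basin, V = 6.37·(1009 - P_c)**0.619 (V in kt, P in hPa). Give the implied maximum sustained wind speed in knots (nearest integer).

ΔP = 1009 − 891 = 118 mb.
118^0.619 ≈ 19.164.
V ≈ 6.37 × 19.164 ≈ 122.1 kt.

122 kt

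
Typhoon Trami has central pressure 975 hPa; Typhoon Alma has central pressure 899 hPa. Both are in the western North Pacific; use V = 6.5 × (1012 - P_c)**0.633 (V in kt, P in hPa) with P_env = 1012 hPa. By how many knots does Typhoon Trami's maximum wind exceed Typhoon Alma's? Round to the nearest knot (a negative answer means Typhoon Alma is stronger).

Typhoon Trami: ΔP = 37; V ≈ 6.5 × 37^0.633 ≈ 63.91 kt.
Typhoon Alma: ΔP = 113; V ≈ 6.5 × 113^0.633 ≈ 129.57 kt.
Difference ≈ 63.91 − 129.57 = -65.66 → -66 kt.

-66 kt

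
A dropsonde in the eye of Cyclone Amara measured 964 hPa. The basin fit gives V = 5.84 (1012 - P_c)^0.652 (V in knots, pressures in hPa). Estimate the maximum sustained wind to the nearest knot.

ΔP = 1012 − 964 = 48 hPa.
48^0.652 ≈ 12.479.
V ≈ 5.84 × 12.479 ≈ 72.9 kt.

73 kt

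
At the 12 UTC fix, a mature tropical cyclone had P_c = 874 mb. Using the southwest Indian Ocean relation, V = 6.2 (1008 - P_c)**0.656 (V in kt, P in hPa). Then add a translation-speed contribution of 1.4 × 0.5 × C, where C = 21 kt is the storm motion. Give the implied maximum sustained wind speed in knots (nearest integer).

169 kt

ΔP = 1008 − 874 = 134 mb.
134^0.656 ≈ 24.853.
V ≈ 6.2 × 24.853 ≈ 154.1 kt.
Translation term: 1.4 × 0.5 × 21 = 14.7 kt.
Corrected V ≈ 168.8 kt → 169 kt.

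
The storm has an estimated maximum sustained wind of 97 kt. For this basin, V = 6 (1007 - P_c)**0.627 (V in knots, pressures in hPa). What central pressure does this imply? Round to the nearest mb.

922 mb

ΔP = (V / 6)^(1/0.627) = (97/6)^1.595.
97/6 = 16.167; 16.167^1.595 ≈ 84.65 mb.
P_c = 1007 − 84.65 = 922.35 ≈ 922 mb.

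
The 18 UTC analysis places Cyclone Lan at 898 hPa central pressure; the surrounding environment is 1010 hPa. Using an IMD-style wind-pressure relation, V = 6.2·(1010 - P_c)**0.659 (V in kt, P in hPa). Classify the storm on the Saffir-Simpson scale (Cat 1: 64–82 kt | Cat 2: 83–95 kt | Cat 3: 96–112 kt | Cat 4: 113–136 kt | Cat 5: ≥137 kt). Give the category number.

ΔP = 1010 − 898 = 112 hPa.
V ≈ 6.2 × 112^0.659 = 6.2 × 22.41 ≈ 139 kt.
139 kt falls in the Category 5 band.

5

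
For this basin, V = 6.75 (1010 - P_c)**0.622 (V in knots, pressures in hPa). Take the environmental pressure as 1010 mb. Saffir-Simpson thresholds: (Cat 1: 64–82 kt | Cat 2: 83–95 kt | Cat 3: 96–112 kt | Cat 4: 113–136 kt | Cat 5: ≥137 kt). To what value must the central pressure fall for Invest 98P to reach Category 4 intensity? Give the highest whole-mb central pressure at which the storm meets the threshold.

917 mb

Category 4 begins at V = 113 kt.
Required ΔP = (113/6.75)^(1/0.622) = 16.741^1.608 ≈ 92.79 mb.
P_c ≤ 1010 − 92.79 = 917.21, so the highest integer P_c is 917 mb.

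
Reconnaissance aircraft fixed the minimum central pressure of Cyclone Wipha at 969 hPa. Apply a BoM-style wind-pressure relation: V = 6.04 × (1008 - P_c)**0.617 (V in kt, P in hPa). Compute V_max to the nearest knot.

ΔP = 1008 − 969 = 39 hPa.
39^0.617 ≈ 9.587.
V ≈ 6.04 × 9.587 ≈ 57.9 kt.

58 kt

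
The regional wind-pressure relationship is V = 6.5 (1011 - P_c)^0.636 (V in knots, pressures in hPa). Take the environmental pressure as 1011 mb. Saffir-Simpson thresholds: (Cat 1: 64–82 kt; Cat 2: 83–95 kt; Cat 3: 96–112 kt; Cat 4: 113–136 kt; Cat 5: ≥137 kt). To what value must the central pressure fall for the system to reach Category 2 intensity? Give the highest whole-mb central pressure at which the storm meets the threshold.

956 mb

Category 2 begins at V = 83 kt.
Required ΔP = (83/6.5)^(1/0.636) = 12.769^1.572 ≈ 54.86 mb.
P_c ≤ 1011 − 54.86 = 956.14, so the highest integer P_c is 956 mb.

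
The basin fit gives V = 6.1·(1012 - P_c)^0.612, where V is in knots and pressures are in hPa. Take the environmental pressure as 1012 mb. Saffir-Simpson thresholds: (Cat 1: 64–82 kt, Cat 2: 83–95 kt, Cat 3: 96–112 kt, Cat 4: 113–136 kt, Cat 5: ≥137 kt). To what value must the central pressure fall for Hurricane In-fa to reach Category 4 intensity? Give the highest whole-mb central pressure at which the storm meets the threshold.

894 mb

Category 4 begins at V = 113 kt.
Required ΔP = (113/6.1)^(1/0.612) = 18.525^1.634 ≈ 117.89 mb.
P_c ≤ 1012 − 117.89 = 894.11, so the highest integer P_c is 894 mb.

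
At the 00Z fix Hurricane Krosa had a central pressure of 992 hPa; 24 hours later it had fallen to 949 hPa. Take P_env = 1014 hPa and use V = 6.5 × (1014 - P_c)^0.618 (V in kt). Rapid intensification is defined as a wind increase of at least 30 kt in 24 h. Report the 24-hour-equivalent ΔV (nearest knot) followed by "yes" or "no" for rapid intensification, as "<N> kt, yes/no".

V₁: ΔP = 22, V ≈ 6.5 × 22^0.618 ≈ 43.91 kt.
V₂: ΔP = 65, V ≈ 6.5 × 65^0.618 ≈ 85.76 kt.
ΔV over 24 h = 41.85 kt → 24 h equivalent = 41.85 × 24/24 ≈ 41.85 kt.
42 kt ≥ 30 kt ⇒ rapid intensification.

42 kt, yes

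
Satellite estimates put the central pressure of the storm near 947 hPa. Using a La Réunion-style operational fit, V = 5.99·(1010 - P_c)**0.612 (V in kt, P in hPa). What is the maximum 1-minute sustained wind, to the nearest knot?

ΔP = 1010 − 947 = 63 hPa.
63^0.612 ≈ 12.624.
V ≈ 5.99 × 12.624 ≈ 75.6 kt.

76 kt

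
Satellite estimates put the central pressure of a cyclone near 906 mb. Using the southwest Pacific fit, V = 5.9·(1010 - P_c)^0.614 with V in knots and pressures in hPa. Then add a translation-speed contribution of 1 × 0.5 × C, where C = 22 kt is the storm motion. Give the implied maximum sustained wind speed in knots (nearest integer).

ΔP = 1010 − 906 = 104 mb.
104^0.614 ≈ 17.316.
V ≈ 5.9 × 17.316 ≈ 102.2 kt.
Translation term: 1 × 0.5 × 22 = 11 kt.
Corrected V ≈ 113.2 kt → 113 kt.

113 kt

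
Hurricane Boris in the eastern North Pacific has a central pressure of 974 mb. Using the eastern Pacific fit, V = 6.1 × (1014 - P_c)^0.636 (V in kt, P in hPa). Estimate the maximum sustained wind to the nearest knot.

64 kt

ΔP = 1014 − 974 = 40 mb.
40^0.636 ≈ 10.445.
V ≈ 6.1 × 10.445 ≈ 63.7 kt.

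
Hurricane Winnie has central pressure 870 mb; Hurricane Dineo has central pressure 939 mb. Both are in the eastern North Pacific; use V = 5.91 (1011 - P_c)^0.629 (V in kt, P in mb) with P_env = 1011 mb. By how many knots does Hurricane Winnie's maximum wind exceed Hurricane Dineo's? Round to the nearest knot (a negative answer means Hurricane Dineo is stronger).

Hurricane Winnie: ΔP = 141; V ≈ 5.91 × 141^0.629 ≈ 132.88 kt.
Hurricane Dineo: ΔP = 72; V ≈ 5.91 × 72^0.629 ≈ 87.07 kt.
Difference ≈ 132.88 − 87.07 = 45.81 → 46 kt.

46 kt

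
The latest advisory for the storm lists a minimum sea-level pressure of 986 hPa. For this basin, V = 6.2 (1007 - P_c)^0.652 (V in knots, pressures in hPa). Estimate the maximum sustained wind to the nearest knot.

ΔP = 1007 − 986 = 21 hPa.
21^0.652 ≈ 7.279.
V ≈ 6.2 × 7.279 ≈ 45.1 kt.

45 kt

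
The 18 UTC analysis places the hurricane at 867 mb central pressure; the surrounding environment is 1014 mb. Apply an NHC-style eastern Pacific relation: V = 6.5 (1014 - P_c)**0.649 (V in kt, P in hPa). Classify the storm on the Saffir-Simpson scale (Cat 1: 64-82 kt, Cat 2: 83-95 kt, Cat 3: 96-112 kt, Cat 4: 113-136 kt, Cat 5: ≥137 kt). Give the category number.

5

ΔP = 1014 − 867 = 147 mb.
V ≈ 6.5 × 147^0.649 = 6.5 × 25.50 ≈ 166 kt.
166 kt falls in the Category 5 band.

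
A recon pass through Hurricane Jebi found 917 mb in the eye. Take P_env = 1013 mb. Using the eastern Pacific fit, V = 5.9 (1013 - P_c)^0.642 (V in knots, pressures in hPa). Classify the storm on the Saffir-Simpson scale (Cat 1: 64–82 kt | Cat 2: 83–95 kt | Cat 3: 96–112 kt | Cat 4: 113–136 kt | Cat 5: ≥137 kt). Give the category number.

ΔP = 1013 − 917 = 96 mb.
V ≈ 5.9 × 96^0.642 = 5.9 × 18.73 ≈ 111 kt.
111 kt falls in the Category 3 band.

3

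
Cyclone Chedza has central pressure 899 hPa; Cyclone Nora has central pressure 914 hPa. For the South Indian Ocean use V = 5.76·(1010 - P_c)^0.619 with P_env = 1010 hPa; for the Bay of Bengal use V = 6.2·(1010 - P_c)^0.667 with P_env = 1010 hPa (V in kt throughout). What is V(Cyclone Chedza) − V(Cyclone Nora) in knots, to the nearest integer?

Cyclone Chedza: ΔP = 111; V ≈ 5.76 × 111^0.619 ≈ 106.29 kt.
Cyclone Nora: ΔP = 96; V ≈ 6.2 × 96^0.667 ≈ 130.19 kt.
Difference ≈ 106.29 − 130.19 = -23.90 → -24 kt.

-24 kt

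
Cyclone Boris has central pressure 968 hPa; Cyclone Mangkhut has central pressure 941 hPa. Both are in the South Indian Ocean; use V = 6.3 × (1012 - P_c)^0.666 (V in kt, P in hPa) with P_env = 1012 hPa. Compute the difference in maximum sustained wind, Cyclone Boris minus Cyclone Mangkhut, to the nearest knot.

-29 kt

Cyclone Boris: ΔP = 44; V ≈ 6.3 × 44^0.666 ≈ 78.32 kt.
Cyclone Mangkhut: ΔP = 71; V ≈ 6.3 × 71^0.666 ≈ 107.72 kt.
Difference ≈ 78.32 − 107.72 = -29.40 → -29 kt.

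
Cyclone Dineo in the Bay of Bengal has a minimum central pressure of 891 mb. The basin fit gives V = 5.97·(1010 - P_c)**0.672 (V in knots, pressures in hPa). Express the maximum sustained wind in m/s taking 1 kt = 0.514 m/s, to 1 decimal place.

76.2 m/s

ΔP = 1010 − 891 = 119 mb.
V ≈ 5.97 × 119^0.672 = 5.97 × 24.818 ≈ 148.164 kt.
148.164 × 0.514 ≈ 76.16 m/s → 76.2 m/s.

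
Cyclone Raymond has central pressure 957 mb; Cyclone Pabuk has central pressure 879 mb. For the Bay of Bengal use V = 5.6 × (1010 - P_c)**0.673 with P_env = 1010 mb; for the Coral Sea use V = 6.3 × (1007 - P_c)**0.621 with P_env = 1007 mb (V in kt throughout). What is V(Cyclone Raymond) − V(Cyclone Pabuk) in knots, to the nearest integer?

Cyclone Raymond: ΔP = 53; V ≈ 5.6 × 53^0.673 ≈ 81.03 kt.
Cyclone Pabuk: ΔP = 128; V ≈ 6.3 × 128^0.621 ≈ 128.21 kt.
Difference ≈ 81.03 − 128.21 = -47.18 → -47 kt.

-47 kt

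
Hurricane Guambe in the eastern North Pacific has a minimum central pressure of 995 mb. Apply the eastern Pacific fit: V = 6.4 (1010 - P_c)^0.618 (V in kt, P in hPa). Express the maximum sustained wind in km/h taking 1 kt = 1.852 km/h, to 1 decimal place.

63.2 km/h

ΔP = 1010 − 995 = 15 mb.
V ≈ 6.4 × 15^0.618 = 6.4 × 5.331 ≈ 34.120 kt.
34.120 × 1.852 ≈ 63.19 km/h → 63.2 km/h.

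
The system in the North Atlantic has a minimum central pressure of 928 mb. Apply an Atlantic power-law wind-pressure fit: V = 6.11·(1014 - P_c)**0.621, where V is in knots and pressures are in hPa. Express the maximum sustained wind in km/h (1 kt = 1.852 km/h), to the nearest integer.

ΔP = 1014 − 928 = 86 mb.
V ≈ 6.11 × 86^0.621 = 6.11 × 15.897 ≈ 97.133 kt.
97.133 × 1.852 ≈ 179.89 km/h → 180 km/h.

180 km/h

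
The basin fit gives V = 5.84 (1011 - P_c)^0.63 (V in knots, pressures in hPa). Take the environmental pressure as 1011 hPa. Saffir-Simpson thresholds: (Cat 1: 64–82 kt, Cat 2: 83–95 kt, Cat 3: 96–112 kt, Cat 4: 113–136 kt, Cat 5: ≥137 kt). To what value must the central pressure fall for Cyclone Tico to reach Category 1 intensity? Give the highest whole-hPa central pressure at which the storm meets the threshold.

Category 1 begins at V = 64 kt.
Required ΔP = (64/5.84)^(1/0.63) = 10.959^1.587 ≈ 44.71 hPa.
P_c ≤ 1011 − 44.71 = 966.29, so the highest integer P_c is 966 hPa.

966 hPa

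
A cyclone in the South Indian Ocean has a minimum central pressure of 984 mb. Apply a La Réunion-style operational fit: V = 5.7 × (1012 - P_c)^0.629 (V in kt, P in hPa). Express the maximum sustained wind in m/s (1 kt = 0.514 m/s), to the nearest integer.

ΔP = 1012 − 984 = 28 mb.
V ≈ 5.7 × 28^0.629 = 5.7 × 8.133 ≈ 46.359 kt.
46.359 × 0.514 ≈ 23.83 m/s → 24 m/s.

24 m/s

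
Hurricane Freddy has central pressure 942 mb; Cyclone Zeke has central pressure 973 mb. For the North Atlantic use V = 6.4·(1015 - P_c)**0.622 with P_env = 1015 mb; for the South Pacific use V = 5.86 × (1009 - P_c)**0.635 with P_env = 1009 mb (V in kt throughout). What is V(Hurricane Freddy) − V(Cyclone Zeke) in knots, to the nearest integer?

35 kt

Hurricane Freddy: ΔP = 73; V ≈ 6.4 × 73^0.622 ≈ 92.29 kt.
Cyclone Zeke: ΔP = 36; V ≈ 5.86 × 36^0.635 ≈ 57.04 kt.
Difference ≈ 92.29 − 57.04 = 35.25 → 35 kt.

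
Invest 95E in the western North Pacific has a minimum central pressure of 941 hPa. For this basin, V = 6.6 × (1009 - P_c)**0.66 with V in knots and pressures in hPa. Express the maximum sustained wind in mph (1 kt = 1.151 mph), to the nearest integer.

123 mph

ΔP = 1009 − 941 = 68 hPa.
V ≈ 6.6 × 68^0.66 = 6.6 × 16.198 ≈ 106.905 kt.
106.905 × 1.151 ≈ 123.05 mph → 123 mph.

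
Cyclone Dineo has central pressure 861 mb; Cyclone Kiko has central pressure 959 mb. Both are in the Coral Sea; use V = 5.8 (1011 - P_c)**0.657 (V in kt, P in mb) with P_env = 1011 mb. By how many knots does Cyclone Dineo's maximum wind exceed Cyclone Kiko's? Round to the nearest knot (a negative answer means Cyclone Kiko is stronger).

Cyclone Dineo: ΔP = 150; V ≈ 5.8 × 150^0.657 ≈ 156.00 kt.
Cyclone Kiko: ΔP = 52; V ≈ 5.8 × 52^0.657 ≈ 77.78 kt.
Difference ≈ 156.00 − 77.78 = 78.22 → 78 kt.

78 kt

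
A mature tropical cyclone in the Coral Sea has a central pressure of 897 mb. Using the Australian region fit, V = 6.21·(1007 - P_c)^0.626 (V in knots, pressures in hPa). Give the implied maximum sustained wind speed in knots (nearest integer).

118 kt

ΔP = 1007 − 897 = 110 mb.
110^0.626 ≈ 18.963.
V ≈ 6.21 × 18.963 ≈ 117.8 kt.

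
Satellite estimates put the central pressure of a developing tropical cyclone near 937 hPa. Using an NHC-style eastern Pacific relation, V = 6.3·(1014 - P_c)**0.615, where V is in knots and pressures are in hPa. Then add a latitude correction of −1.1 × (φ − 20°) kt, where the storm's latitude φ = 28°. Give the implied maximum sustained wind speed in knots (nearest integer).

ΔP = 1014 − 937 = 77 hPa.
77^0.615 ≈ 14.461.
V ≈ 6.3 × 14.461 ≈ 91.1 kt.
Latitude correction: −1.1 × (28 − 20) = -8.8 kt.
Corrected V ≈ 82.3 kt → 82 kt.

82 kt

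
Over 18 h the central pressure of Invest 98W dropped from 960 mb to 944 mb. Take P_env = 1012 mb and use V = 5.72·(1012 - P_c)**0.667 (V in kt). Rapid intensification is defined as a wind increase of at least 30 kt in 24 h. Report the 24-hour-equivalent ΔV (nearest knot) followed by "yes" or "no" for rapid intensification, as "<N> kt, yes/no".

21 kt, no

V₁: ΔP = 52, V ≈ 5.72 × 52^0.667 ≈ 79.79 kt.
V₂: ΔP = 68, V ≈ 5.72 × 68^0.667 ≈ 95.43 kt.
ΔV over 18 h = 15.64 kt → 24 h equivalent = 15.64 × 24/18 ≈ 20.85 kt.
21 kt < 30 kt ⇒ not rapid intensification.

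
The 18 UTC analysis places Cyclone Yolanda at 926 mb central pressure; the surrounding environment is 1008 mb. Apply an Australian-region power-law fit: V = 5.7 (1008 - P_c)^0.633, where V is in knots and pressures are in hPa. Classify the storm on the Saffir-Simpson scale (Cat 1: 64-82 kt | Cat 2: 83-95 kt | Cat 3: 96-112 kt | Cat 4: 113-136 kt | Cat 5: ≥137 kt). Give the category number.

ΔP = 1008 − 926 = 82 mb.
V ≈ 5.7 × 82^0.633 = 5.7 × 16.27 ≈ 93 kt.
93 kt falls in the Category 2 band.

2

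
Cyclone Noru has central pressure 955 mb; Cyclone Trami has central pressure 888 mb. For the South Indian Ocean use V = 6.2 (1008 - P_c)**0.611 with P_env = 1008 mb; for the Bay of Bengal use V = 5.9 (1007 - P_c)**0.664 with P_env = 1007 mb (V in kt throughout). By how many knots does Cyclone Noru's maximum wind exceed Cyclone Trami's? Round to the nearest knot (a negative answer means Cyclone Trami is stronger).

-71 kt

Cyclone Noru: ΔP = 53; V ≈ 6.2 × 53^0.611 ≈ 70.13 kt.
Cyclone Trami: ΔP = 119; V ≈ 5.9 × 119^0.664 ≈ 140.93 kt.
Difference ≈ 70.13 − 140.93 = -70.80 → -71 kt.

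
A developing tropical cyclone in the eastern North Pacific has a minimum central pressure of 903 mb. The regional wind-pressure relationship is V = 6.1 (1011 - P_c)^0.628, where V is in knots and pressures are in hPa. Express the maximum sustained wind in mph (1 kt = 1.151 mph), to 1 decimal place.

ΔP = 1011 − 903 = 108 mb.
V ≈ 6.1 × 108^0.628 = 6.1 × 18.923 ≈ 115.430 kt.
115.430 × 1.151 ≈ 132.86 mph → 132.9 mph.

132.9 mph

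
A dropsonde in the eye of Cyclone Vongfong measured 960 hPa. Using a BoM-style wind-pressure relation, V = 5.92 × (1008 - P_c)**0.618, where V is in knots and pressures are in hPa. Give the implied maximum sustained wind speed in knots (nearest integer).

65 kt

ΔP = 1008 − 960 = 48 hPa.
48^0.618 ≈ 10.940.
V ≈ 5.92 × 10.940 ≈ 64.8 kt.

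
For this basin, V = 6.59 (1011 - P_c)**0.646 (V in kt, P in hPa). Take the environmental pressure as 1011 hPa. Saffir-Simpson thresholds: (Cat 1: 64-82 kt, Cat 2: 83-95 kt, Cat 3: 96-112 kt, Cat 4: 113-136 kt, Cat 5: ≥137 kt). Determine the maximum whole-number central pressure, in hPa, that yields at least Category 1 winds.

Category 1 begins at V = 64 kt.
Required ΔP = (64/6.59)^(1/0.646) = 9.712^1.548 ≈ 33.75 hPa.
P_c ≤ 1011 − 33.75 = 977.25, so the highest integer P_c is 977 hPa.

977 hPa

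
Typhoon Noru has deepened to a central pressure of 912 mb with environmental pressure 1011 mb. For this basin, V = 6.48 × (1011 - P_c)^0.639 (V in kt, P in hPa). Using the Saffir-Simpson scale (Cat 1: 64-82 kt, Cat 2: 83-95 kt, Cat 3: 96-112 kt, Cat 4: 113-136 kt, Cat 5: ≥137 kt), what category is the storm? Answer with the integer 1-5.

4

ΔP = 1011 − 912 = 99 mb.
V ≈ 6.48 × 99^0.639 = 6.48 × 18.85 ≈ 122 kt.
122 kt falls in the Category 4 band.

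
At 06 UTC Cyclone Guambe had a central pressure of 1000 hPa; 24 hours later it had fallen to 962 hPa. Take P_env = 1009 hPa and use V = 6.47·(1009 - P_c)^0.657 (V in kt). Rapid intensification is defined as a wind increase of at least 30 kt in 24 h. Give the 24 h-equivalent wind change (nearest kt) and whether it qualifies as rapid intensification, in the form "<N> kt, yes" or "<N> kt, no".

V₁: ΔP = 9, V ≈ 6.47 × 9^0.657 ≈ 27.41 kt.
V₂: ΔP = 47, V ≈ 6.47 × 47^0.657 ≈ 81.18 kt.
ΔV over 24 h = 53.77 kt → 24 h equivalent = 53.77 × 24/24 ≈ 53.77 kt.
54 kt ≥ 30 kt ⇒ rapid intensification.

54 kt, yes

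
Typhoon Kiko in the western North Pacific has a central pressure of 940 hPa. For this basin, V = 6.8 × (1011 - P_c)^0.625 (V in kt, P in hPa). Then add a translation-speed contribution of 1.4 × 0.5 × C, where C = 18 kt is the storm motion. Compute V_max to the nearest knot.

110 kt

ΔP = 1011 − 940 = 71 hPa.
71^0.625 ≈ 14.356.
V ≈ 6.8 × 14.356 ≈ 97.6 kt.
Translation term: 1.4 × 0.5 × 18 = 12.6 kt.
Corrected V ≈ 110.2 kt → 110 kt.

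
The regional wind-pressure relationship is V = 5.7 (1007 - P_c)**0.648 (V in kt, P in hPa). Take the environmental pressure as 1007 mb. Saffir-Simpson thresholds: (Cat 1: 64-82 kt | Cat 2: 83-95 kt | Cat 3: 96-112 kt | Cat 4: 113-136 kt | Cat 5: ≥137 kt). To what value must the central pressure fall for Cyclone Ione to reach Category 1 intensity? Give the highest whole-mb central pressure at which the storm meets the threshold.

Category 1 begins at V = 64 kt.
Required ΔP = (64/5.7)^(1/0.648) = 11.228^1.543 ≈ 41.77 mb.
P_c ≤ 1007 − 41.77 = 965.23, so the highest integer P_c is 965 mb.

965 mb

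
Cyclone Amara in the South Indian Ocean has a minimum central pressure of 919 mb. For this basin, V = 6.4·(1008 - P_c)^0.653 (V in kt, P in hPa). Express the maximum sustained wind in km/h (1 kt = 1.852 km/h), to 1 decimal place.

222.2 km/h

ΔP = 1008 − 919 = 89 mb.
V ≈ 6.4 × 89^0.653 = 6.4 × 18.748 ≈ 119.986 kt.
119.986 × 1.852 ≈ 222.21 km/h → 222.2 km/h.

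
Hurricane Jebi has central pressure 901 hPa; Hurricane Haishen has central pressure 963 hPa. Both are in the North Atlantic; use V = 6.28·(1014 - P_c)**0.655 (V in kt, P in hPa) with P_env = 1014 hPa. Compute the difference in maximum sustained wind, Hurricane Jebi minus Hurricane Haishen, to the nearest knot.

Hurricane Jebi: ΔP = 113; V ≈ 6.28 × 113^0.655 ≈ 138.91 kt.
Hurricane Haishen: ΔP = 51; V ≈ 6.28 × 51^0.655 ≈ 82.49 kt.
Difference ≈ 138.91 − 82.49 = 56.42 → 56 kt.

56 kt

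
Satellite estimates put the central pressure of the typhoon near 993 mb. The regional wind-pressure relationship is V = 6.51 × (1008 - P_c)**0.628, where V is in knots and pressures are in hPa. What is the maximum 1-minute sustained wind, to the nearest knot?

ΔP = 1008 − 993 = 15 mb.
15^0.628 ≈ 5.478.
V ≈ 6.51 × 5.478 ≈ 35.7 kt.

36 kt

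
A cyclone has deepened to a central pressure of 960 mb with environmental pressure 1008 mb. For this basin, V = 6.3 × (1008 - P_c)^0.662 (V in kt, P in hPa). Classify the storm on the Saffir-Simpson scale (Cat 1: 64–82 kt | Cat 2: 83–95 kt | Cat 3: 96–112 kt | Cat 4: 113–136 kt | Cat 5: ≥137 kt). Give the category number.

1

ΔP = 1008 − 960 = 48 mb.
V ≈ 6.3 × 48^0.662 = 6.3 × 12.97 ≈ 82 kt.
82 kt falls in the Category 1 band.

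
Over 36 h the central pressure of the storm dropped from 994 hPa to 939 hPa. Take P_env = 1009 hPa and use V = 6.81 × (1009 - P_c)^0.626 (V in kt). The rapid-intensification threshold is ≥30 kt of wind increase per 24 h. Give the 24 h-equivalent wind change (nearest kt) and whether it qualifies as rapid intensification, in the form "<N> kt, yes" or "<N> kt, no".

V₁: ΔP = 15, V ≈ 6.81 × 15^0.626 ≈ 37.10 kt.
V₂: ΔP = 70, V ≈ 6.81 × 70^0.626 ≈ 97.31 kt.
ΔV over 36 h = 60.21 kt → 24 h equivalent = 60.21 × 24/36 ≈ 40.14 kt.
40 kt ≥ 30 kt ⇒ rapid intensification.

40 kt, yes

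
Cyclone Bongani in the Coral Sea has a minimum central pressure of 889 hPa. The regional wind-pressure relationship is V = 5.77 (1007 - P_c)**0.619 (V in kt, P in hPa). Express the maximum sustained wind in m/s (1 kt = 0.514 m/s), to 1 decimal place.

56.8 m/s

ΔP = 1007 − 889 = 118 hPa.
V ≈ 5.77 × 118^0.619 = 5.77 × 19.164 ≈ 110.579 kt.
110.579 × 0.514 ≈ 56.84 m/s → 56.8 m/s.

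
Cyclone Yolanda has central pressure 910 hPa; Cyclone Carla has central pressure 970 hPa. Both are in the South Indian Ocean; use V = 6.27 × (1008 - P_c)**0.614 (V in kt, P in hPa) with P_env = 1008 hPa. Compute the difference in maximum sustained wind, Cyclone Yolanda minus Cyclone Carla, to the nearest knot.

Cyclone Yolanda: ΔP = 98; V ≈ 6.27 × 98^0.614 ≈ 104.68 kt.
Cyclone Carla: ΔP = 38; V ≈ 6.27 × 38^0.614 ≈ 58.51 kt.
Difference ≈ 104.68 − 58.51 = 46.17 → 46 kt.

46 kt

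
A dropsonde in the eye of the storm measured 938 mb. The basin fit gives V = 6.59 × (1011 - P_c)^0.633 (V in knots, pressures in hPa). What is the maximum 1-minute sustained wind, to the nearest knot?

ΔP = 1011 − 938 = 73 mb.
73^0.633 ≈ 15.118.
V ≈ 6.59 × 15.118 ≈ 99.6 kt.

100 kt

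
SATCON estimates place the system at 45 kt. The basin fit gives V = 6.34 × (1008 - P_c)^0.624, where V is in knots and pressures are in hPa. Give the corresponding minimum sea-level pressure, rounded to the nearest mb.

985 mb

ΔP = (V / 6.34)^(1/0.624) = (45/6.34)^1.603.
45/6.34 = 7.098; 7.098^1.603 ≈ 23.12 mb.
P_c = 1008 − 23.12 = 984.88 ≈ 985 mb.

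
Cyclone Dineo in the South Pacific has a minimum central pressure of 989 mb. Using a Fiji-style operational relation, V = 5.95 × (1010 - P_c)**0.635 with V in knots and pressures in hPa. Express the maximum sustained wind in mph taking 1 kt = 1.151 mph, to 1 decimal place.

ΔP = 1010 − 989 = 21 mb.
V ≈ 5.95 × 21^0.635 = 5.95 × 6.912 ≈ 41.127 kt.
41.127 × 1.151 ≈ 47.34 mph → 47.3 mph.

47.3 mph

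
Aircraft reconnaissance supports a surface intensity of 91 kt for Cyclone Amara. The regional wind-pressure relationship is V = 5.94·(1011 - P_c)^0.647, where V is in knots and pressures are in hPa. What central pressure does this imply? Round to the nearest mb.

ΔP = (V / 5.94)^(1/0.647) = (91/5.94)^1.546.
91/5.94 = 15.320; 15.320^1.546 ≈ 67.91 mb.
P_c = 1011 − 67.91 = 943.09 ≈ 943 mb.

943 mb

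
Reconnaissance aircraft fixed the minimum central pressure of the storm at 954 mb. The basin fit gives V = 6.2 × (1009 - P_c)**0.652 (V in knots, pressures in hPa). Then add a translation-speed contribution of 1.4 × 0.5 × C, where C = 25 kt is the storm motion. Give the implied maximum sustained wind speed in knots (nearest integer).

ΔP = 1009 − 954 = 55 mb.
55^0.652 ≈ 13.637.
V ≈ 6.2 × 13.637 ≈ 84.5 kt.
Translation term: 1.4 × 0.5 × 25 = 17.5 kt.
Corrected V ≈ 102 kt → 102 kt.

102 kt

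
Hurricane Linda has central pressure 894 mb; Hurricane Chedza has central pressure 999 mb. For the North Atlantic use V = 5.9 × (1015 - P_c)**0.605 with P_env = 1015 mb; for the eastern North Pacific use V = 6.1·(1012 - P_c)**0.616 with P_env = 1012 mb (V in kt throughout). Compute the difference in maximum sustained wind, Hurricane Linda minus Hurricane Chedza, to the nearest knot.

78 kt

Hurricane Linda: ΔP = 121; V ≈ 5.9 × 121^0.605 ≈ 107.38 kt.
Hurricane Chedza: ΔP = 13; V ≈ 6.1 × 13^0.616 ≈ 29.62 kt.
Difference ≈ 107.38 − 29.62 = 77.76 → 78 kt.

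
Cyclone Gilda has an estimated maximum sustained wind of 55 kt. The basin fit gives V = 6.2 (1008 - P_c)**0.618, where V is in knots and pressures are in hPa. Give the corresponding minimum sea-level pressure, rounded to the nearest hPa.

974 hPa

ΔP = (V / 6.2)^(1/0.618) = (55/6.2)^1.618.
55/6.2 = 8.871; 8.871^1.618 ≈ 34.19 hPa.
P_c = 1008 − 34.19 = 973.81 ≈ 974 hPa.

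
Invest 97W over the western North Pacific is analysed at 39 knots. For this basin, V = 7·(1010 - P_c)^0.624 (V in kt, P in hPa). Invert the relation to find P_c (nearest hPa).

994 hPa

ΔP = (V / 7)^(1/0.624) = (39/7)^1.603.
39/7 = 5.571; 5.571^1.603 ≈ 15.68 hPa.
P_c = 1010 − 15.68 = 994.32 ≈ 994 hPa.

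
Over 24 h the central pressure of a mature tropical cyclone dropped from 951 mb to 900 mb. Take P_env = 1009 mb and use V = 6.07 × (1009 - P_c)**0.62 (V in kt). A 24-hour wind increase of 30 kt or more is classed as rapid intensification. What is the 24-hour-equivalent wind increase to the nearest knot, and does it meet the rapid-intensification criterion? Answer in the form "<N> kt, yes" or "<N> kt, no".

36 kt, yes

V₁: ΔP = 58, V ≈ 6.07 × 58^0.62 ≈ 75.25 kt.
V₂: ΔP = 109, V ≈ 6.07 × 109^0.62 ≈ 111.27 kt.
ΔV over 24 h = 36.02 kt → 24 h equivalent = 36.02 × 24/24 ≈ 36.02 kt.
36 kt ≥ 30 kt ⇒ rapid intensification.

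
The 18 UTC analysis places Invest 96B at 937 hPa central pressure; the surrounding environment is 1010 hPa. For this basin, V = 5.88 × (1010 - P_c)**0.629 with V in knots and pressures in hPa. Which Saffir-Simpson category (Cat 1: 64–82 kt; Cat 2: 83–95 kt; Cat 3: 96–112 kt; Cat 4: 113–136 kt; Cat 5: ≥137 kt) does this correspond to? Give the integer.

2

ΔP = 1010 − 937 = 73 hPa.
V ≈ 5.88 × 73^0.629 = 5.88 × 14.86 ≈ 87 kt.
87 kt falls in the Category 2 band.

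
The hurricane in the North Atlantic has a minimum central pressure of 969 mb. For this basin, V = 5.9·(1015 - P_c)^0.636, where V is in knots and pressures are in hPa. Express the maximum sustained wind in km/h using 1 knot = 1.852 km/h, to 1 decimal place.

124.7 km/h

ΔP = 1015 − 969 = 46 mb.
V ≈ 5.9 × 46^0.636 = 5.9 × 11.416 ≈ 67.354 kt.
67.354 × 1.852 ≈ 124.74 km/h → 124.7 km/h.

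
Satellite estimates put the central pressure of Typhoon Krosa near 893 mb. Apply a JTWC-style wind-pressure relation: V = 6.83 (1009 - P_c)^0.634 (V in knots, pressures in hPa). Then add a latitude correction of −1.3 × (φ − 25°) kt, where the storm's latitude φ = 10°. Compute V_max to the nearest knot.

159 kt

ΔP = 1009 − 893 = 116 mb.
116^0.634 ≈ 20.364.
V ≈ 6.83 × 20.364 ≈ 139.1 kt.
Latitude correction: −1.3 × (10 − 25) = 19.5 kt.
Corrected V ≈ 158.6 kt → 159 kt.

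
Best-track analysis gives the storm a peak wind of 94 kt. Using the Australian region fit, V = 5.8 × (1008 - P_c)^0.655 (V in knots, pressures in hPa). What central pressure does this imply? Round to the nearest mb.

938 mb

ΔP = (V / 5.8)^(1/0.655) = (94/5.8)^1.527.
94/5.8 = 16.207; 16.207^1.527 ≈ 70.29 mb.
P_c = 1008 − 70.29 = 937.71 ≈ 938 mb.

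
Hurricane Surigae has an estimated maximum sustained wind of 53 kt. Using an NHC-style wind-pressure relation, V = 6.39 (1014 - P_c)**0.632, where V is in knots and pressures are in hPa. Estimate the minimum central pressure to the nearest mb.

986 mb

ΔP = (V / 6.39)^(1/0.632) = (53/6.39)^1.582.
53/6.39 = 8.294; 8.294^1.582 ≈ 28.43 mb.
P_c = 1014 − 28.43 = 985.57 ≈ 986 mb.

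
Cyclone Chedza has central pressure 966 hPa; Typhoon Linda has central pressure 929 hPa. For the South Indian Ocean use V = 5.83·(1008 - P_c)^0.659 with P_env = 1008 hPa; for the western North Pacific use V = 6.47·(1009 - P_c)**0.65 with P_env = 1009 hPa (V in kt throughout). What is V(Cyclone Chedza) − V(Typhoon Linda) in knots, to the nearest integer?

-43 kt

Cyclone Chedza: ΔP = 42; V ≈ 5.83 × 42^0.659 ≈ 68.45 kt.
Typhoon Linda: ΔP = 80; V ≈ 6.47 × 80^0.65 ≈ 111.66 kt.
Difference ≈ 68.45 − 111.66 = -43.21 → -43 kt.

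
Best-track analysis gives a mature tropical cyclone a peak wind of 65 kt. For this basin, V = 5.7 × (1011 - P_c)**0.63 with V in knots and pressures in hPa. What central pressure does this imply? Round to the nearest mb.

963 mb

ΔP = (V / 5.7)^(1/0.63) = (65/5.7)^1.587.
65/5.7 = 11.404; 11.404^1.587 ≈ 47.63 mb.
P_c = 1011 − 47.63 = 963.37 ≈ 963 mb.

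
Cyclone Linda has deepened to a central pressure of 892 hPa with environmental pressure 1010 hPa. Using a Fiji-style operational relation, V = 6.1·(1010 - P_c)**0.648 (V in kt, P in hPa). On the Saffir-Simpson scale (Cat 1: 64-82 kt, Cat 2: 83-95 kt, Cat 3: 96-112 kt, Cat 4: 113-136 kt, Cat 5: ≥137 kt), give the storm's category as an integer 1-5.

4

ΔP = 1010 − 892 = 118 hPa.
V ≈ 6.1 × 118^0.648 = 6.1 × 22.01 ≈ 134 kt.
134 kt falls in the Category 4 band.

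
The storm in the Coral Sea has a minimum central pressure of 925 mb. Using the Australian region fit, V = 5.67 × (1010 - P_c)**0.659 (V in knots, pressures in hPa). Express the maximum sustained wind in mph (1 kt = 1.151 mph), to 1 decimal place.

ΔP = 1010 − 925 = 85 mb.
V ≈ 5.67 × 85^0.659 = 5.67 × 18.685 ≈ 105.942 kt.
105.942 × 1.151 ≈ 121.94 mph → 121.9 mph.

121.9 mph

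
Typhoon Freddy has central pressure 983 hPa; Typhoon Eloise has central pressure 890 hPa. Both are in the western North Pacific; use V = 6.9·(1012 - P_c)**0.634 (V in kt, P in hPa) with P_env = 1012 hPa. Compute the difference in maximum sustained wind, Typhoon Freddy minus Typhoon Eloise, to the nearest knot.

-87 kt

Typhoon Freddy: ΔP = 29; V ≈ 6.9 × 29^0.634 ≈ 58.35 kt.
Typhoon Eloise: ΔP = 122; V ≈ 6.9 × 122^0.634 ≈ 145.08 kt.
Difference ≈ 58.35 − 145.08 = -86.73 → -87 kt.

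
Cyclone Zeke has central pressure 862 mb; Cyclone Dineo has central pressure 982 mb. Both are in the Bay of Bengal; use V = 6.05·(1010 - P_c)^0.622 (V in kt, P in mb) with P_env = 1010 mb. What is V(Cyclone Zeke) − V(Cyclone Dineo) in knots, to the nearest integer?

87 kt

Cyclone Zeke: ΔP = 148; V ≈ 6.05 × 148^0.622 ≈ 135.41 kt.
Cyclone Dineo: ΔP = 28; V ≈ 6.05 × 28^0.622 ≈ 48.07 kt.
Difference ≈ 135.41 − 48.07 = 87.34 → 87 kt.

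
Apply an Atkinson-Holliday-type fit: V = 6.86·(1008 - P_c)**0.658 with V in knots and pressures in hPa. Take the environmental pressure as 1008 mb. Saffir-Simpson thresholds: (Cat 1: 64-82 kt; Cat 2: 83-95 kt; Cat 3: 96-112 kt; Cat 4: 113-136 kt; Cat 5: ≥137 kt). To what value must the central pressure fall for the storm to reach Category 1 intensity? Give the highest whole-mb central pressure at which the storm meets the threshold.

978 mb

Category 1 begins at V = 64 kt.
Required ΔP = (64/6.86)^(1/0.658) = 9.329^1.520 ≈ 29.78 mb.
P_c ≤ 1008 − 29.78 = 978.22, so the highest integer P_c is 978 mb.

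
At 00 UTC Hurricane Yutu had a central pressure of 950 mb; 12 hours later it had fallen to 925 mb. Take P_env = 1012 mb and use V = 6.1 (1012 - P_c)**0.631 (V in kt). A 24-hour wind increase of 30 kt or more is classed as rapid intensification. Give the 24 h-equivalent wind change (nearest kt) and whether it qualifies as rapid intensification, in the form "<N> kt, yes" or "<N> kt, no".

V₁: ΔP = 62, V ≈ 6.1 × 62^0.631 ≈ 82.48 kt.
V₂: ΔP = 87, V ≈ 6.1 × 87^0.631 ≈ 102.13 kt.
ΔV over 12 h = 19.65 kt → 24 h equivalent = 19.65 × 24/12 ≈ 39.30 kt.
39 kt ≥ 30 kt ⇒ rapid intensification.

39 kt, yes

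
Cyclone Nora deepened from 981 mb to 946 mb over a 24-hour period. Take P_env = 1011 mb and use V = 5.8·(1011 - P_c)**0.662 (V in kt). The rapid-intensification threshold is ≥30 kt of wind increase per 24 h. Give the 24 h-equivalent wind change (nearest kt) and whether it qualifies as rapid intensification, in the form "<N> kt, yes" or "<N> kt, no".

V₁: ΔP = 30, V ≈ 5.8 × 30^0.662 ≈ 55.12 kt.
V₂: ΔP = 65, V ≈ 5.8 × 65^0.662 ≈ 91.96 kt.
ΔV over 24 h = 36.84 kt → 24 h equivalent = 36.84 × 24/24 ≈ 36.84 kt.
37 kt ≥ 30 kt ⇒ rapid intensification.

37 kt, yes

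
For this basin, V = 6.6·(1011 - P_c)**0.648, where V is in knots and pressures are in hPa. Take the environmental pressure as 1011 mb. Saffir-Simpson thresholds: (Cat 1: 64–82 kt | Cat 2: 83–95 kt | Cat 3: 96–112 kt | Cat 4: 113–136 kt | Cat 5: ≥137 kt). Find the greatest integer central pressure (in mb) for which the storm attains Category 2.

Category 2 begins at V = 83 kt.
Required ΔP = (83/6.6)^(1/0.648) = 12.576^1.543 ≈ 49.75 mb.
P_c ≤ 1011 − 49.75 = 961.25, so the highest integer P_c is 961 mb.

961 mb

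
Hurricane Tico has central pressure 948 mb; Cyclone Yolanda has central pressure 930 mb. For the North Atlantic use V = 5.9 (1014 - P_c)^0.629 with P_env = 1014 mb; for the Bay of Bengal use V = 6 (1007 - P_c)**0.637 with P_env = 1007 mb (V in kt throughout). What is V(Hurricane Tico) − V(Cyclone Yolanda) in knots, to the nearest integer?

-13 kt

Hurricane Tico: ΔP = 66; V ≈ 5.9 × 66^0.629 ≈ 82.29 kt.
Cyclone Yolanda: ΔP = 77; V ≈ 6 × 77^0.637 ≈ 95.47 kt.
Difference ≈ 82.29 − 95.47 = -13.18 → -13 kt.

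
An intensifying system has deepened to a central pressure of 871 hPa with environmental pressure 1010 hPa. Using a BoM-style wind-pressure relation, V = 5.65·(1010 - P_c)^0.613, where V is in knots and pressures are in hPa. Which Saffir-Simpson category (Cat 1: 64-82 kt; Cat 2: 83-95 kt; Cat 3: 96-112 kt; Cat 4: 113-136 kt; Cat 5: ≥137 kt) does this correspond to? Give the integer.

ΔP = 1010 − 871 = 139 hPa.
V ≈ 5.65 × 139^0.613 = 5.65 × 20.59 ≈ 116 kt.
116 kt falls in the Category 4 band.

4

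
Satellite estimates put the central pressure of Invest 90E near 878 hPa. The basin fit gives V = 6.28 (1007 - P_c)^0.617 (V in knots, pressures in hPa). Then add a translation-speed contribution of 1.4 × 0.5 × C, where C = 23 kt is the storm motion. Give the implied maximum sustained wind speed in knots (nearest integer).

142 kt

ΔP = 1007 − 878 = 129 hPa.
129^0.617 ≈ 20.056.
V ≈ 6.28 × 20.056 ≈ 125.9 kt.
Translation term: 1.4 × 0.5 × 23 = 16.1 kt.
Corrected V ≈ 142 kt → 142 kt.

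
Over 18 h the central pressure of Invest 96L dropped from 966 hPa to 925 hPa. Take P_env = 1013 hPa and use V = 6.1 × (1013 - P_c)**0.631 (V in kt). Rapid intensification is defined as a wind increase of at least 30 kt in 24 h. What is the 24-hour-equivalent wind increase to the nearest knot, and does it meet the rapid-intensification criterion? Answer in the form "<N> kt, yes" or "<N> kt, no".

V₁: ΔP = 47, V ≈ 6.1 × 47^0.631 ≈ 69.25 kt.
V₂: ΔP = 88, V ≈ 6.1 × 88^0.631 ≈ 102.87 kt.
ΔV over 18 h = 33.62 kt → 24 h equivalent = 33.62 × 24/18 ≈ 44.83 kt.
45 kt ≥ 30 kt ⇒ rapid intensification.

45 kt, yes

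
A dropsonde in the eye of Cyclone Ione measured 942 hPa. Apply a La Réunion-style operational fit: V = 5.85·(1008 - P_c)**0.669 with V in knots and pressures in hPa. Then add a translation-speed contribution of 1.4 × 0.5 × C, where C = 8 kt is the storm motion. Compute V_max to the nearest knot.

ΔP = 1008 − 942 = 66 hPa.
66^0.669 ≈ 16.492.
V ≈ 5.85 × 16.492 ≈ 96.5 kt.
Translation term: 1.4 × 0.5 × 8 = 5.6 kt.
Corrected V ≈ 102.1 kt → 102 kt.

102 kt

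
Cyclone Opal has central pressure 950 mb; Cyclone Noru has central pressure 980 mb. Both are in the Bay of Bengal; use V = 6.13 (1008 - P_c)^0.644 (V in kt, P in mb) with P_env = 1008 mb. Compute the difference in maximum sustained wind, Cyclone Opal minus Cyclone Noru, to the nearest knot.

31 kt

Cyclone Opal: ΔP = 58; V ≈ 6.13 × 58^0.644 ≈ 83.77 kt.
Cyclone Noru: ΔP = 28; V ≈ 6.13 × 28^0.644 ≈ 52.41 kt.
Difference ≈ 83.77 − 52.41 = 31.36 → 31 kt.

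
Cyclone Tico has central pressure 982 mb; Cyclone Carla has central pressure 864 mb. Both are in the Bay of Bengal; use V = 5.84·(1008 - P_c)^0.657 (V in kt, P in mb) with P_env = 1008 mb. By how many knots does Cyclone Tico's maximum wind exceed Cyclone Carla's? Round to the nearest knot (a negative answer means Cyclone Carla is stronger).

Cyclone Tico: ΔP = 26; V ≈ 5.84 × 26^0.657 ≈ 49.66 kt.
Cyclone Carla: ΔP = 144; V ≈ 5.84 × 144^0.657 ≈ 152.92 kt.
Difference ≈ 49.66 − 152.92 = -103.26 → -103 kt.

-103 kt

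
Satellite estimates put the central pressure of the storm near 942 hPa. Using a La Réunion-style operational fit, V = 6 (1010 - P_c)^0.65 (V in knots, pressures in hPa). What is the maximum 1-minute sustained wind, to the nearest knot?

ΔP = 1010 − 942 = 68 hPa.
68^0.65 ≈ 15.529.
V ≈ 6 × 15.529 ≈ 93.2 kt.

93 kt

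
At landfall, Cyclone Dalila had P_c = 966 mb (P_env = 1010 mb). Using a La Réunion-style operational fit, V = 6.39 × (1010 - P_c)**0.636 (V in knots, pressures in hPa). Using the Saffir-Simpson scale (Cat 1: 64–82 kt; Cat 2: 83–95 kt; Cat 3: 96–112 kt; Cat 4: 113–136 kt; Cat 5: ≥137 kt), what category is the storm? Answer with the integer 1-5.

ΔP = 1010 − 966 = 44 mb.
V ≈ 6.39 × 44^0.636 = 6.39 × 11.10 ≈ 71 kt.
71 kt falls in the Category 1 band.

1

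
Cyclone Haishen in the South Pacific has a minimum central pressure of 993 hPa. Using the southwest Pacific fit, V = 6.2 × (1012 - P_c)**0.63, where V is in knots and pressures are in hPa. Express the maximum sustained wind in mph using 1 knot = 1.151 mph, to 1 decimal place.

ΔP = 1012 − 993 = 19 hPa.
V ≈ 6.2 × 19^0.63 = 6.2 × 6.392 ≈ 39.628 kt.
39.628 × 1.151 ≈ 45.61 mph → 45.6 mph.

45.6 mph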